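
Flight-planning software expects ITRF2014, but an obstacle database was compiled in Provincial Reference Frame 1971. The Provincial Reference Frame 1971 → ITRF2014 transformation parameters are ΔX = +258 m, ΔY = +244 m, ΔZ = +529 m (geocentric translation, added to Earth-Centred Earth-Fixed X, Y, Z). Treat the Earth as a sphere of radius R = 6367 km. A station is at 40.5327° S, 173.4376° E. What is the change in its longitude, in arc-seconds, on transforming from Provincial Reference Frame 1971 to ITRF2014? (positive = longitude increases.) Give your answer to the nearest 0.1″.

sin φ = -0.649882, cos φ = 0.760035, sin λ = 0.114285, cos λ = -0.993448.
East component: ΔE = −sin λ·ΔX + cos λ·ΔY = −(0.114285)(258) + (-0.993448)(244) = -271.89 m.
1° of latitude spans πR/180 = 111125 m; at latitude φ, 1° of longitude spans that × cos φ = 84459.0 m, so Δλ = -271.89 / 84459.0 × 3600 = -11.589″.

Δλ = -11.6″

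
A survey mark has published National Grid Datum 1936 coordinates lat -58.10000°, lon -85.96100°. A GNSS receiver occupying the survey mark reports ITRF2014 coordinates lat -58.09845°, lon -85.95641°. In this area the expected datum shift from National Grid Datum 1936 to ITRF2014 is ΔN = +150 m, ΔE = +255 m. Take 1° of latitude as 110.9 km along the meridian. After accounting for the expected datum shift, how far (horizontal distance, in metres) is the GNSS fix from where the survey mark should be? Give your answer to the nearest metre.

26 m

Observed coordinate differences: Δφ = +0.00155°, Δλ = +0.00459°.
Converting to metres (1° lat = 110900 m, cos φ = 0.528438): observed ΔN = 171.9 m, observed ΔE = 269.0 m.
Subtracting the expected shift leaves a residual of 171.9 − (150) = 21.9 m north and 269.0 − (255) = 14.0 m east.
Residual distance = √(21.9² + 14.0²) = 26.0 m.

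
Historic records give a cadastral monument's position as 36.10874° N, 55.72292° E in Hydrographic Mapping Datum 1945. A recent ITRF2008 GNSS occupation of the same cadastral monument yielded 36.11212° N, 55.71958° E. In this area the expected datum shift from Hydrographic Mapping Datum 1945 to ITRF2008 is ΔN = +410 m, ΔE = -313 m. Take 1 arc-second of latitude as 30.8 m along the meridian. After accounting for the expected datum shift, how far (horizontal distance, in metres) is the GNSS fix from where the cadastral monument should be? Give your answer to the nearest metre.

38 m

Observed coordinate differences: Δφ = +0.00338°, Δλ = -0.00334°.
Converting to metres (1° lat = 110880 m, cos φ = 0.807900): observed ΔN = 374.8 m, observed ΔE = -299.2 m.
Subtracting the expected shift leaves a residual of 374.8 − (410) = -35.2 m north and -299.2 − (-313) = 13.8 m east.
Residual distance = √((-35.2)² + 13.8²) = 37.8 m.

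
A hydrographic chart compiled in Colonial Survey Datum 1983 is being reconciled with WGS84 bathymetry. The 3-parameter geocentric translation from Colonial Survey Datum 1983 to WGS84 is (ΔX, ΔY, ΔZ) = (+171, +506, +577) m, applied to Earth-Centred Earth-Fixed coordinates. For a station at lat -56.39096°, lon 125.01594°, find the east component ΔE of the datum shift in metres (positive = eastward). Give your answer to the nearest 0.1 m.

ΔE = -430.4 m

At φ = -56.39096°, λ = 125.01594°: sin φ = -0.832834, cos φ = 0.553523, sin λ = 0.818992, cos λ = -0.573804.
ΔE = −sin λ·ΔX + cos λ·ΔY = −(0.818992)·(171) + (-0.573804)·(506) = -430.39 m.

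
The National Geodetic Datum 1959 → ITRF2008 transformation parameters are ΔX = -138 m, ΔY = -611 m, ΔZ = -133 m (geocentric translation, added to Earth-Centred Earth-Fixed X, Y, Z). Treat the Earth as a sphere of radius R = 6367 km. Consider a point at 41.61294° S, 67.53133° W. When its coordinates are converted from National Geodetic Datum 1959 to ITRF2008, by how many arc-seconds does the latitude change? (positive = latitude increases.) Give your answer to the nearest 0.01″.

sin φ = -0.664095, cos φ = 0.747648, sin λ = -0.924089, cos λ = 0.382178.
North component: ΔN = −sin φ cos λ·ΔX − sin φ sin λ·ΔY + cos φ·ΔZ = −(-0.664095)(0.382178)(-138) − (-0.664095)(-0.924089)(-611) + (0.747648)(-133) = 240.50 m.
1° of latitude spans πR/180 = 111125 m, so Δφ = 240.50 / 111125 × 3600 = 7.791″.

Δφ = 7.79″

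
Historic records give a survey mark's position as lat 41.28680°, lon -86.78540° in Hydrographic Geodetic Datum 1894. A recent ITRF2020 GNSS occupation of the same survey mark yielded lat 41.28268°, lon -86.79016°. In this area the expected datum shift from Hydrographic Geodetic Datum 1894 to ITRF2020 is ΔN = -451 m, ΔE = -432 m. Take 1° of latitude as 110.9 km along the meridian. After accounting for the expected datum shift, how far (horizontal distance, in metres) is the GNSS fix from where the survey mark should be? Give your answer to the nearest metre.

Observed coordinate differences: Δφ = -0.00412°, Δλ = -0.00476°.
Converting to metres (1° lat = 110900 m, cos φ = 0.751416): observed ΔN = -456.9 m, observed ΔE = -396.7 m.
Subtracting the expected shift leaves a residual of -456.9 − (-451) = -5.9 m north and -396.7 − (-432) = 35.3 m east.
Residual distance = √((-5.9)² + 35.3²) = 35.8 m.

36 m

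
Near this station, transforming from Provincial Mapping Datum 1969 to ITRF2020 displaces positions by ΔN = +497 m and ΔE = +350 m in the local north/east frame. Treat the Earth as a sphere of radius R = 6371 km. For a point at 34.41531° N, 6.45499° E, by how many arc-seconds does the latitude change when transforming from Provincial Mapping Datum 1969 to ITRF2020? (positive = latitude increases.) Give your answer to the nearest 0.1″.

Δφ = 16.1″

On a sphere of radius R, 1 rad of latitude = R, so Δφ = ΔN / R = 497.0 / 6371000 = 7.8010e-05 rad = 16.091″.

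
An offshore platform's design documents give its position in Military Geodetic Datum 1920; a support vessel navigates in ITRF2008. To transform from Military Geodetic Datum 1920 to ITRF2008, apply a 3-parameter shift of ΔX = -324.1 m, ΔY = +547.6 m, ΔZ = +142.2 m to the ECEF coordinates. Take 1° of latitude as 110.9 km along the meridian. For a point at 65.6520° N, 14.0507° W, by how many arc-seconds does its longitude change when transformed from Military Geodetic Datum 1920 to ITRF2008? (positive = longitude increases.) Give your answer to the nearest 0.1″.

sin φ = 0.911058, cos φ = 0.412278, sin λ = -0.242780, cos λ = 0.970081.
East component: ΔE = −sin λ·ΔX + cos λ·ΔY = −(-0.242780)(-324.1) + (0.970081)(547.6) = 452.53 m.
1° of latitude spans 110900 m; at latitude φ, 1° of longitude spans that × cos φ = 45721.6 m, so Δλ = 452.53 / 45721.6 × 3600 = 35.631″.

Δλ = 35.6″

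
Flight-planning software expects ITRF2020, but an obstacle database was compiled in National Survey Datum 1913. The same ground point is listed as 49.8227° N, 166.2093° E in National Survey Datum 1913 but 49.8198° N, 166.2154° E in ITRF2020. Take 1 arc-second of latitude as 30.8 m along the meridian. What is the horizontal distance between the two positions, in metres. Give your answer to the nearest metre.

542 m

Δφ = 49.8198° − 49.8227° = -0.0029°; Δλ = 166.2154° − 166.2093° = +0.0061°.
1° of latitude = 3600 × 30.80 = 110880 m.
ΔN = Δφ × 110880 = -321.6 m; ΔE = Δλ × 110880 × cos(49.8227°) = +0.0061 × 110880 × 0.645155 = 436.4 m.
Distance = √(ΔE² + ΔN²) = √(436.4² + (-321.6)²) = 542.0 m.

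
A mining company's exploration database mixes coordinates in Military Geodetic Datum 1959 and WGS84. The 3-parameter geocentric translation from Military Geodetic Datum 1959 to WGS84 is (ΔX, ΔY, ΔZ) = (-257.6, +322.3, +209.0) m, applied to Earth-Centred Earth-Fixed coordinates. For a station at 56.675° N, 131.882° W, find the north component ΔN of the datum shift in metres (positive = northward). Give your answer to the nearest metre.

At φ = 56.675°, λ = -131.882°: sin φ = 0.835568, cos φ = 0.549387, sin λ = -0.744521, cos λ = -0.667599.
ΔN = −sin φ cos λ·ΔX − sin φ sin λ·ΔY + cos φ·ΔZ = −(0.835568)(-0.667599)(-257.6) − (0.835568)(-0.744521)(322.3) + (0.549387)(209.0) = 171.63 m.

ΔN = 172 m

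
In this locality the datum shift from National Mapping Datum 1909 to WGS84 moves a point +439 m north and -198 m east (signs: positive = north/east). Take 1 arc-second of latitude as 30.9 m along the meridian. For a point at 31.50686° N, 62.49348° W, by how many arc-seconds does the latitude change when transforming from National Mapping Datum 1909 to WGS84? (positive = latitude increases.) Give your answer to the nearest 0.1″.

Δφ = 14.2″

1″ of latitude = 30.90 m, so Δφ = 439.0 / 30.90 = 14.207″.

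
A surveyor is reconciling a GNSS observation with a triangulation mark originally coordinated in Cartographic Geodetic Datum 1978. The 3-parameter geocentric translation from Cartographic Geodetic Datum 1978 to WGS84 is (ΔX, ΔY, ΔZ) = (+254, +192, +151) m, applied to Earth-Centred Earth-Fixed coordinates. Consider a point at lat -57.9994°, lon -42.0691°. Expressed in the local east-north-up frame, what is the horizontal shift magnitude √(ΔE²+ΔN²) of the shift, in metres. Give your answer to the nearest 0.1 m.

339.0 m

At φ = -57.9994°, λ = -42.0691°: sin φ = -0.848043, cos φ = 0.529928, sin λ = -0.670026, cos λ = 0.742337.
ΔE = −sin λ·ΔX + cos λ·ΔY = −(-0.670026)·(254) + (0.742337)·(192) = 312.72 m.
ΔN = −sin φ cos λ·ΔX − sin φ sin λ·ΔY + cos φ·ΔZ = −(-0.848043)(0.742337)(254) − (-0.848043)(-0.670026)(192) + (0.529928)(151) = 130.82 m.
Horizontal magnitude = √(ΔE² + ΔN²) = √(312.72² + 130.82²) = 338.98 m.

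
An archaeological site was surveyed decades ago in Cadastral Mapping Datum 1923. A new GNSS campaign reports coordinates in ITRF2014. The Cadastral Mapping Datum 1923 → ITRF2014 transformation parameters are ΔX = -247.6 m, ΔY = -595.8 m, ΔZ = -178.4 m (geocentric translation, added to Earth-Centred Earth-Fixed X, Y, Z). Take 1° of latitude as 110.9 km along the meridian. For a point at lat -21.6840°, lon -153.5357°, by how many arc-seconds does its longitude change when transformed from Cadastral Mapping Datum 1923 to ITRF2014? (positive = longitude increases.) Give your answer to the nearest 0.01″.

sin φ = -0.369487, cos φ = 0.929236, sin λ = -0.445640, cos λ = -0.895212.
East component: ΔE = −sin λ·ΔX + cos λ·ΔY = −(-0.445640)(-247.6) + (-0.895212)(-595.8) = 423.03 m.
1° of latitude spans 110900 m; at latitude φ, 1° of longitude spans that × cos φ = 103052.2 m, so Δλ = 423.03 / 103052.2 × 3600 = 14.778″.

Δλ = 14.78″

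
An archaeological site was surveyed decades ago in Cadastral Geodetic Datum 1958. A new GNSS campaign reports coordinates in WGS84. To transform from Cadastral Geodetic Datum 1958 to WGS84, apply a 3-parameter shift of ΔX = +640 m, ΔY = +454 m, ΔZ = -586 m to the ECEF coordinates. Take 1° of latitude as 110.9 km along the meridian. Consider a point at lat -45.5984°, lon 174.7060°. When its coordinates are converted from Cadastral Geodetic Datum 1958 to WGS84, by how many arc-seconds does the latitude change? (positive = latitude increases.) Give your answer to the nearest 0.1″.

sin φ = -0.714453, cos φ = 0.699683, sin λ = 0.092266, cos λ = -0.995734.
North component: ΔN = −sin φ cos λ·ΔX − sin φ sin λ·ΔY + cos φ·ΔZ = −(-0.714453)(-0.995734)(640) − (-0.714453)(0.092266)(454) + (0.699683)(-586) = -835.39 m.
1° of latitude spans 110900 m, so Δφ = -835.39 / 110900 × 3600 = -27.118″.

Δφ = -27.1″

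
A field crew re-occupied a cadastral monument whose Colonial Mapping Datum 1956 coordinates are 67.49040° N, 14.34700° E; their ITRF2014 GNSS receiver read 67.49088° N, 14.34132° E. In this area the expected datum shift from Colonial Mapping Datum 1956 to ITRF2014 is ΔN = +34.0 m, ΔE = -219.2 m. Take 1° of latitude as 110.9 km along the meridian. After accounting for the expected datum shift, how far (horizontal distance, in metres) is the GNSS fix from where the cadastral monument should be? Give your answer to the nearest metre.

Observed coordinate differences: Δφ = +0.00048°, Δλ = -0.00568°.
Converting to metres (1° lat = 110900 m, cos φ = 0.382838): observed ΔN = 53.2 m, observed ΔE = -241.2 m.
Subtracting the expected shift leaves a residual of 53.2 − (34.0) = 19.2 m north and -241.2 − (-219.2) = -22.0 m east.
Residual distance = √(19.2² + (-22.0)²) = 29.2 m.

29 m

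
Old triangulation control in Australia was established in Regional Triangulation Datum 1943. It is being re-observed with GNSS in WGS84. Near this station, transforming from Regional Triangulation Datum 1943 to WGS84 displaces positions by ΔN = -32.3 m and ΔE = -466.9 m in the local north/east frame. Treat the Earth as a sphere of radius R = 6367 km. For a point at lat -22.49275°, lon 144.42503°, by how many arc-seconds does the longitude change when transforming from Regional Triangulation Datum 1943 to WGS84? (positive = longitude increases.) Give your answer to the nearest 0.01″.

Δλ = -16.37″

At latitude -22.49275°, cos φ = 0.923928.
One radian of longitude at latitude φ spans R cos φ, so Δλ = ΔE / (R cos φ) = -466.9 / (6367000 × 0.923928) = -7.9369e-05 rad = -16.371″.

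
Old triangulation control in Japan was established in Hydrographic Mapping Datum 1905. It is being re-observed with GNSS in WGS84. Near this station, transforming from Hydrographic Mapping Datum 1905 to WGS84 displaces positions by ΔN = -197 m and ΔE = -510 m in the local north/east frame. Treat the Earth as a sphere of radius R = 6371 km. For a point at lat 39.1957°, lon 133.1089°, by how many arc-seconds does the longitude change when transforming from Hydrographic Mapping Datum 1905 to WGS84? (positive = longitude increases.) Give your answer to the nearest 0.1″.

At latitude 39.1957°, cos φ = 0.774992.
One radian of longitude at latitude φ spans R cos φ, so Δλ = ΔE / (R cos φ) = -510.0 / (6371000 × 0.774992) = -1.0329e-04 rad = -21.305″.

Δλ = -21.3″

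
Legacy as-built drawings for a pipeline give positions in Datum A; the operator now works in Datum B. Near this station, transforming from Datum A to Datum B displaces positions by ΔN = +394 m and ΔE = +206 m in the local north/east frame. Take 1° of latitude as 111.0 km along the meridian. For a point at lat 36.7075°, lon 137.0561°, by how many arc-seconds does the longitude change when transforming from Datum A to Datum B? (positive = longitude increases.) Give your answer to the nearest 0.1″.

Δλ = 8.3″

At latitude 36.7075°, cos φ = 0.801697.
1° of longitude at this latitude = 111.0 × cos φ = 88.99 km, so Δλ = 206.0 / 88988.4 = 0.0023149° = 8.334″.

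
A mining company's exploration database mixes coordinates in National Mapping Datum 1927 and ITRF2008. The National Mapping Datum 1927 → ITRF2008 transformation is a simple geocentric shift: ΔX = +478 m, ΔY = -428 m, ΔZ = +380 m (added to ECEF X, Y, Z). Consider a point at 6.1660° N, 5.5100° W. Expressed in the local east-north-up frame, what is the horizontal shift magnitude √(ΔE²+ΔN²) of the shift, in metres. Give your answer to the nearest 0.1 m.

498.4 m

The local east axis at (φ, λ) is (−sin λ, cos λ, 0), so ΔE = −sin(-5.5100°)·478 + cos(-5.5100°)·(-428) = -380.13 m.
The local north axis is (−sin φ cos λ, −sin φ sin λ, cos φ), giving ΔN = -51.104 − 4.414 + 377.802 = 322.28 m.
Horizontal magnitude = √(ΔE² + ΔN²) = √((-380.13)² + 322.28²) = 498.36 m.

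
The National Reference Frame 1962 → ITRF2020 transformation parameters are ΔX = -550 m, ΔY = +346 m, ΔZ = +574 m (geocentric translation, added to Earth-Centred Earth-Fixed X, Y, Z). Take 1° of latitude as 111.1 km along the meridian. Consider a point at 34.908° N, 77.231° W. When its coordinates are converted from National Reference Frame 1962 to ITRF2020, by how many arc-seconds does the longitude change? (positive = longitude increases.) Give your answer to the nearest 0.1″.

Δλ = -18.2″

sin φ = 0.572260, cos φ = 0.820072, sin λ = -0.975269, cos λ = 0.221021.
East component: ΔE = −sin λ·ΔX + cos λ·ΔY = −(-0.975269)(-550) + (0.221021)(346) = -459.92 m.
1° of latitude spans 111100 m; at latitude φ, 1° of longitude spans that × cos φ = 91110.0 m, so Δλ = -459.92 / 91110.0 × 3600 = -18.173″.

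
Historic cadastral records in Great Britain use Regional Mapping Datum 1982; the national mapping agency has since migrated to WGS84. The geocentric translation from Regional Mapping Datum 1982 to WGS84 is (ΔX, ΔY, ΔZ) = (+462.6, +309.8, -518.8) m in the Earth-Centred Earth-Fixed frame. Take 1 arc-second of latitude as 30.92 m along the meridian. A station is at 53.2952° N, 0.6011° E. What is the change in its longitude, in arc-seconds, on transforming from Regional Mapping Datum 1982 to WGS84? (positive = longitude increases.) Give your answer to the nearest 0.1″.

sin φ = 0.801726, cos φ = 0.597692, sin λ = 0.010491, cos λ = 0.999945.
East component: ΔE = −sin λ·ΔX + cos λ·ΔY = −(0.010491)(462.6) + (0.999945)(309.8) = 304.93 m.
1° of latitude spans 3600 × 30.92 = 111312 m; at latitude φ, 1° of longitude spans that × cos φ = 66530.3 m, so Δλ = 304.93 / 66530.3 × 3600 = 16.500″.

Δλ = 16.5″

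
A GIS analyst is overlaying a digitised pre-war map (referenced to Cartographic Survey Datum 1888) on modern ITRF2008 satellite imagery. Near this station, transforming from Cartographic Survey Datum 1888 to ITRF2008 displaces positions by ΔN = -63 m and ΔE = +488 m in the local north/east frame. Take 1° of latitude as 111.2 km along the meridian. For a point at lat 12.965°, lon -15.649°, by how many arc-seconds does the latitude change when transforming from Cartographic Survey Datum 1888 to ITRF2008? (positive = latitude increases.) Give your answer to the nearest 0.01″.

Δφ = -2.04″

1° of latitude = 111.2 km, so Δφ = -63.0 / 111200 = -0.0005665° = -2.040″.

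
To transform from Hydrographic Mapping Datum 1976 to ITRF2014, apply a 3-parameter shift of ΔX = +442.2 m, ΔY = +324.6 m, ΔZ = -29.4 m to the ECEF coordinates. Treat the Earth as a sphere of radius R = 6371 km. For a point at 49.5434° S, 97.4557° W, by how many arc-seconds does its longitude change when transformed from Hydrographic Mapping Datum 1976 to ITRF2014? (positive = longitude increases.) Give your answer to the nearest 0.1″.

Δλ = 19.8″

sin φ = -0.760898, cos φ = 0.648872, sin λ = -0.991545, cos λ = -0.129760.
East component: ΔE = −sin λ·ΔX + cos λ·ΔY = −(-0.991545)(442.2) + (-0.129760)(324.6) = 396.34 m.
1° of latitude spans πR/180 = 111195 m; at latitude φ, 1° of longitude spans that × cos φ = 72151.3 m, so Δλ = 396.34 / 72151.3 × 3600 = 19.776″.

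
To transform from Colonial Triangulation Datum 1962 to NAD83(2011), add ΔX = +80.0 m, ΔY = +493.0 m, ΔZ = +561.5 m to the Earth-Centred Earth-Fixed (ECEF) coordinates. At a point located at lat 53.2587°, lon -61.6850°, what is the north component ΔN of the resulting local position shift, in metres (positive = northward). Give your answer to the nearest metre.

At φ = 53.2587°, λ = -61.6850°: sin φ = 0.801345, cos φ = 0.598203, sin λ = -0.880353, cos λ = 0.474319.
ΔN = −sin φ cos λ·ΔX − sin φ sin λ·ΔY + cos φ·ΔZ = −(0.801345)(0.474319)(80.0) − (0.801345)(-0.880353)(493.0) + (0.598203)(561.5) = 653.28 m.

ΔN = 653 m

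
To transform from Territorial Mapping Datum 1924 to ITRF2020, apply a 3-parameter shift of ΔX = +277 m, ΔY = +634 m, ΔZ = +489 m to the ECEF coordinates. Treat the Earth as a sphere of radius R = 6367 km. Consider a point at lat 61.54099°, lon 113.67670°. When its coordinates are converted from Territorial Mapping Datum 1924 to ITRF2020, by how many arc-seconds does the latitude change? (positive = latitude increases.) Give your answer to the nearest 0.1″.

Δφ = -5.8″

sin φ = 0.879158, cos φ = 0.476530, sin λ = 0.915826, cos λ = -0.401575.
North component: ΔN = −sin φ cos λ·ΔX − sin φ sin λ·ΔY + cos φ·ΔZ = −(0.879158)(-0.401575)(277) − (0.879158)(0.915826)(634) + (0.476530)(489) = -179.65 m.
1° of latitude spans πR/180 = 111125 m, so Δφ = -179.65 / 111125 × 3600 = -5.820″.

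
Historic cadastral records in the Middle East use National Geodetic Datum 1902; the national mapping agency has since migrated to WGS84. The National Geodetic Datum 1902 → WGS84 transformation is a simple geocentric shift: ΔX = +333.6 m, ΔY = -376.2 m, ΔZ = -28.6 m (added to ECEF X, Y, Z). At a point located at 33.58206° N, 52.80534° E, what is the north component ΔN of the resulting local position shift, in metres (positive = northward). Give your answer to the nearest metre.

ΔN = 30 m

The local north axis is (−sin φ cos λ, −sin φ sin λ, cos φ), giving ΔN = -111.550 + 165.760 − 23.827 = 30.38 m.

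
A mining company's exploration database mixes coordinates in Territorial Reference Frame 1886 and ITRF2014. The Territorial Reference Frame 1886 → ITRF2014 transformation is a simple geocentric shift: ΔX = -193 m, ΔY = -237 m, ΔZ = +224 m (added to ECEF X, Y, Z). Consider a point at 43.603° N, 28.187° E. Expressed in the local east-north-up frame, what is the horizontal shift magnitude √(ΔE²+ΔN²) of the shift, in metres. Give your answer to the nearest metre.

376 m

The local east axis at (φ, λ) is (−sin λ, cos λ, 0), so ΔE = −sin(28.187°)·(-193) + cos(28.187°)·(-237) = -117.73 m.
The local north axis is (−sin φ cos λ, −sin φ sin λ, cos φ), giving ΔN = 117.319 + 77.205 + 162.206 = 356.73 m.
Horizontal magnitude = √(ΔE² + ΔN²) = √((-117.73)² + 356.73²) = 375.66 m.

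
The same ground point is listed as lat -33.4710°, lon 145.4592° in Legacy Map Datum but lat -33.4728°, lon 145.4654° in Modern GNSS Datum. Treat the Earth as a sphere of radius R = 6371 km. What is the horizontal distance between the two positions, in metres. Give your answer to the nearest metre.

609 m

Δφ = -33.4728° − -33.4710° = -0.0018°; Δλ = 145.4654° − 145.4592° = +0.0062°.
1° along a meridian = πR/180 = 111195 m.
ΔN = Δφ × 111195 = -200.2 m; ΔE = Δλ × 111195 × cos(-33.4710°) = +0.0062 × 111195 × 0.834165 = 575.1 m.
Distance = √(ΔE² + ΔN²) = √(575.1² + (-200.2)²) = 608.9 m.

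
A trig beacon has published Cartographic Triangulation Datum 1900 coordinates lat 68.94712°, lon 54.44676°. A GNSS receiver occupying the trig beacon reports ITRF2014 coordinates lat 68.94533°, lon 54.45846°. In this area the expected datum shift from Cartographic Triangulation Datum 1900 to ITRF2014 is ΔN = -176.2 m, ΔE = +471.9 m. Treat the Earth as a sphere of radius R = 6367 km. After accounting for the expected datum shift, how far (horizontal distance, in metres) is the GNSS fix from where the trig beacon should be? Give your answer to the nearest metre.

Observed coordinate differences: Δφ = -0.00179°, Δλ = +0.01170°.
Converting to metres (1° lat = 111125 m, cos φ = 0.359229): observed ΔN = -198.9 m, observed ΔE = 467.1 m.
Subtracting the expected shift leaves a residual of -198.9 − (-176.2) = -22.7 m north and 467.1 − (471.9) = -4.8 m east.
Residual distance = √((-22.7)² + (-4.8)²) = 23.2 m.

23 m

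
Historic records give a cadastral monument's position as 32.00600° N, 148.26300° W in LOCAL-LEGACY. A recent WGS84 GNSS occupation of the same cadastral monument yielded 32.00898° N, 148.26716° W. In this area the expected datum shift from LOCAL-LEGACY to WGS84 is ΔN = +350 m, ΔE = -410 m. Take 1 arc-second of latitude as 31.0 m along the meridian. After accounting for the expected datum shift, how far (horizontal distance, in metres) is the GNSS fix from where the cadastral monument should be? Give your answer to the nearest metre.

Observed coordinate differences: Δφ = +0.00298°, Δλ = -0.00416°.
Converting to metres (1° lat = 111600 m, cos φ = 0.847993): observed ΔN = 332.6 m, observed ΔE = -393.7 m.
Subtracting the expected shift leaves a residual of 332.6 − (350) = -17.4 m north and -393.7 − (-410) = 16.3 m east.
Residual distance = √((-17.4)² + 16.3²) = 23.9 m.

24 m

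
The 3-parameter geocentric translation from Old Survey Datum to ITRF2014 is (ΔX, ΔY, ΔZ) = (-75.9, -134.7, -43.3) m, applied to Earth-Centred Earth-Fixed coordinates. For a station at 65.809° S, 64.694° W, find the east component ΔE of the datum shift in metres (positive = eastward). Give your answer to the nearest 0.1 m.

ΔE = -126.2 m

The local east axis at (φ, λ) is (−sin λ, cos λ, 0), so ΔE = −sin(-64.694°)·(-75.9) + cos(-64.694°)·(-134.7) = -126.19 m.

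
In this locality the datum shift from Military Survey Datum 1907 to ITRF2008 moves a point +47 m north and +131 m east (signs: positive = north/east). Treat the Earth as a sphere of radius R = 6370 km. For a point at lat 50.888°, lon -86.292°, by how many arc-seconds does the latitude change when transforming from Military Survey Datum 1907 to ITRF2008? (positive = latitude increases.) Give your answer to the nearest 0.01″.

On a sphere of radius R, 1 rad of latitude = R, so Δφ = ΔN / R = 47.0 / 6370000 = 7.3783e-06 rad = 1.522″.

Δφ = 1.52″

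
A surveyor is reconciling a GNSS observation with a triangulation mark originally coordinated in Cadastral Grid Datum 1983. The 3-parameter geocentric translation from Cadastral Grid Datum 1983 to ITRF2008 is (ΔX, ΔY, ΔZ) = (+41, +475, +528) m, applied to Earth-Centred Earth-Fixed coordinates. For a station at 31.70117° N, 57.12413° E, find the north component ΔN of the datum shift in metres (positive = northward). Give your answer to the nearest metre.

At φ = 31.70117°, λ = 57.12413°: sin φ = 0.525489, cos φ = 0.850800, sin λ = 0.839849, cos λ = 0.542821.
ΔN = −sin φ cos λ·ΔX − sin φ sin λ·ΔY + cos φ·ΔZ = −(0.525489)(0.542821)(41) − (0.525489)(0.839849)(475) + (0.850800)(528) = 227.90 m.

ΔN = 228 m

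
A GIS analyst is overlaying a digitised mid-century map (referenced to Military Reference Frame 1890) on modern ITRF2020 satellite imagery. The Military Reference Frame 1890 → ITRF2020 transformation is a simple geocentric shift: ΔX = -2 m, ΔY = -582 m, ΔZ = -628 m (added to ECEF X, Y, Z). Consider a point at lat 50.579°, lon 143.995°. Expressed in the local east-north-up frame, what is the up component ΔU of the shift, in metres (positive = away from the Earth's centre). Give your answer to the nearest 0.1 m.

At φ = 50.579°, λ = 143.995°: sin φ = 0.772501, cos φ = 0.635014, sin λ = 0.587856, cos λ = -0.808966.
ΔU = cos φ cos λ·ΔX + cos φ sin λ·ΔY + sin φ·ΔZ = (0.635014)(-0.808966)(-2) + (0.635014)(0.587856)(-582) + (0.772501)(-628) = -701.36 m.

ΔU = -701.4 m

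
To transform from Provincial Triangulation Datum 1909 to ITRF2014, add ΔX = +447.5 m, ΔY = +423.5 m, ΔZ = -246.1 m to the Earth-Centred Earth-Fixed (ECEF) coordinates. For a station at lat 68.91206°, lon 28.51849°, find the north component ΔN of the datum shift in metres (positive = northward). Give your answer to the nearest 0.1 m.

ΔN = -644.1 m

At φ = 68.91206°, λ = 28.51849°: sin φ = 0.933029, cos φ = 0.359800, sin λ = 0.477442, cos λ = 0.878663.
ΔN = −sin φ cos λ·ΔX − sin φ sin λ·ΔY + cos φ·ΔZ = −(0.933029)(0.878663)(447.5) − (0.933029)(0.477442)(423.5) + (0.359800)(-246.1) = -644.07 m.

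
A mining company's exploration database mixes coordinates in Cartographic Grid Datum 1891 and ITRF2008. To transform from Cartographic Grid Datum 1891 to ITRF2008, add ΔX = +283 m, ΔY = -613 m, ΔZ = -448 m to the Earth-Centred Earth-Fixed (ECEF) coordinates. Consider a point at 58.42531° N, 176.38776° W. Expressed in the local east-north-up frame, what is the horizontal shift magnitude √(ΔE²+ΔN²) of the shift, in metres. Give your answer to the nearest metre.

At φ = 58.42531°, λ = -176.38776°: sin φ = 0.851958, cos φ = 0.523610, sin λ = -0.063004, cos λ = -0.998013.
ΔE = −sin λ·ΔX + cos λ·ΔY = −(-0.063004)·(283) + (-0.998013)·(-613) = 629.61 m.
ΔN = −sin φ cos λ·ΔX − sin φ sin λ·ΔY + cos φ·ΔZ = −(0.851958)(-0.998013)(283) − (0.851958)(-0.063004)(-613) + (0.523610)(-448) = -26.86 m.
Horizontal magnitude = √(ΔE² + ΔN²) = √(629.61² + (-26.86)²) = 630.18 m.

630 m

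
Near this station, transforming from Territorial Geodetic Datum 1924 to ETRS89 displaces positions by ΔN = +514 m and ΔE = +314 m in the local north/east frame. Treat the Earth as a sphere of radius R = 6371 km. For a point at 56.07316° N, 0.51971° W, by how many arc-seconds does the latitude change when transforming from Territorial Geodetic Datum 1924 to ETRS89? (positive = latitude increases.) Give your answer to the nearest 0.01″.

Δφ = 16.64″

On a sphere of radius R, 1 rad of latitude = R, so Δφ = ΔN / R = 514.0 / 6371000 = 8.0678e-05 rad = 16.641″.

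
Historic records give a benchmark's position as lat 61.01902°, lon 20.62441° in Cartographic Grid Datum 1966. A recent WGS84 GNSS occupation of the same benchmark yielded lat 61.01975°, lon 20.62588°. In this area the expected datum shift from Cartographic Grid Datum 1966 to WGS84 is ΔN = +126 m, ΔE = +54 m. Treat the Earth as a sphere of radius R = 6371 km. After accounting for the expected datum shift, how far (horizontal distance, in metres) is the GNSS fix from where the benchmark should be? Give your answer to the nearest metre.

51 m

Observed coordinate differences: Δφ = +0.00073°, Δλ = +0.00147°.
Converting to metres (1° lat = 111195 m, cos φ = 0.484519): observed ΔN = 81.2 m, observed ΔE = 79.2 m.
Subtracting the expected shift leaves a residual of 81.2 − (126) = -44.8 m north and 79.2 − (54) = 25.2 m east.
Residual distance = √((-44.8)² + 25.2²) = 51.4 m.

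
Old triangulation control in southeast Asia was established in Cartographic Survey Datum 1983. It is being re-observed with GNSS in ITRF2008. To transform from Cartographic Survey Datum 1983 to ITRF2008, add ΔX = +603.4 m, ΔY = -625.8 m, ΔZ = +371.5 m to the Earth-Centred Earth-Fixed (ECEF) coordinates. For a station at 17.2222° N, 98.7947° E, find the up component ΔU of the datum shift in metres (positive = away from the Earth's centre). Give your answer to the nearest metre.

At φ = 17.2222°, λ = 98.7947°: sin φ = 0.296078, cos φ = 0.955164, sin λ = 0.988243, cos λ = -0.152894.
ΔU = cos φ cos λ·ΔX + cos φ sin λ·ΔY + sin φ·ΔZ = (0.955164)(-0.152894)(603.4) + (0.955164)(0.988243)(-625.8) + (0.296078)(371.5) = -568.84 m.

ΔU = -569 m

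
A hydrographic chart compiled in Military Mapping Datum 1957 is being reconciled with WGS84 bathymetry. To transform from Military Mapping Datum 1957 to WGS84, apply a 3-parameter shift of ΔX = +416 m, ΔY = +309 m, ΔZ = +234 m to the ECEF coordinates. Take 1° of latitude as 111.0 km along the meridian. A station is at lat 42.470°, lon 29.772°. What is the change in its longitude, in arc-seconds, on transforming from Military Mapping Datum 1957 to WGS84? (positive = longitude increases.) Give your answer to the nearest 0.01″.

sin φ = 0.675204, cos φ = 0.737631, sin λ = 0.496550, cos λ = 0.868008.
East component: ΔE = −sin λ·ΔX + cos λ·ΔY = −(0.496550)(416) + (0.868008)(309) = 61.65 m.
1° of latitude spans 111000 m; at latitude φ, 1° of longitude spans that × cos φ = 81877.0 m, so Δλ = 61.65 / 81877.0 × 3600 = 2.711″.

Δλ = 2.71″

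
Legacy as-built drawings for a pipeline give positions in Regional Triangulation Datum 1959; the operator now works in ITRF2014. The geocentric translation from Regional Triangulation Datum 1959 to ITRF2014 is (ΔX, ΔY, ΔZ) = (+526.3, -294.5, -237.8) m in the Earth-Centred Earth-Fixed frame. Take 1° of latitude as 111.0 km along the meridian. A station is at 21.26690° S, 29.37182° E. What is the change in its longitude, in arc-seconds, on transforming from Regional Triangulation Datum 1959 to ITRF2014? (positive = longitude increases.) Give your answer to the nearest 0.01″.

Δλ = -17.92″

sin φ = -0.362713, cos φ = 0.931901, sin λ = 0.490475, cos λ = 0.871455.
East component: ΔE = −sin λ·ΔX + cos λ·ΔY = −(0.490475)(526.3) + (0.871455)(-294.5) = -514.78 m.
1° of latitude spans 111000 m; at latitude φ, 1° of longitude spans that × cos φ = 103441.0 m, so Δλ = -514.78 / 103441.0 × 3600 = -17.916″.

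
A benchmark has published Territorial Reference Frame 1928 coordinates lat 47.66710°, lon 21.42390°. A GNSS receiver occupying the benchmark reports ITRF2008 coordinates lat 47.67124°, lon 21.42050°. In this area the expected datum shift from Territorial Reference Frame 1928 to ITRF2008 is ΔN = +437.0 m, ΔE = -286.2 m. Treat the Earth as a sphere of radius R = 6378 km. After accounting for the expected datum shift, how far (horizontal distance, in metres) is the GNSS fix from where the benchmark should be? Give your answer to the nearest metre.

39 m

Observed coordinate differences: Δφ = +0.00414°, Δλ = -0.00340°.
Converting to metres (1° lat = 111317 m, cos φ = 0.673437): observed ΔN = 460.9 m, observed ΔE = -254.9 m.
Subtracting the expected shift leaves a residual of 460.9 − (437.0) = 23.9 m north and -254.9 − (-286.2) = 31.3 m east.
Residual distance = √(23.9² + 31.3²) = 39.4 m.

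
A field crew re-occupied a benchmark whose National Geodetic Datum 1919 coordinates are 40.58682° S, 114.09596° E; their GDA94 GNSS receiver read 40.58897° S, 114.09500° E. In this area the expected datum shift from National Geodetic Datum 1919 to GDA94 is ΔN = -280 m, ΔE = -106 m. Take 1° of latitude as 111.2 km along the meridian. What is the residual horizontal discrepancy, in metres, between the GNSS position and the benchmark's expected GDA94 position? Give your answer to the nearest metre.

Observed coordinate differences: Δφ = -0.00215°, Δλ = -0.00096°.
Converting to metres (1° lat = 111200 m, cos φ = 0.759421): observed ΔN = -239.1 m, observed ΔE = -81.1 m.
Subtracting the expected shift leaves a residual of -239.1 − (-280) = 40.9 m north and -81.1 − (-106) = 24.9 m east.
Residual distance = √(40.9² + 24.9²) = 47.9 m.

48 m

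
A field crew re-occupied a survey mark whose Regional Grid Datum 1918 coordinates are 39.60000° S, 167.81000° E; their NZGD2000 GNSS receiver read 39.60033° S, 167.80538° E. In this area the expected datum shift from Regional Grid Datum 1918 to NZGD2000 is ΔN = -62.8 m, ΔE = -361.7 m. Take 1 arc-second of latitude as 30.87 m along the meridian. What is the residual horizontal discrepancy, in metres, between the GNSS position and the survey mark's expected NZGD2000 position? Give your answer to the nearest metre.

Observed coordinate differences: Δφ = -0.00033°, Δλ = -0.00462°.
Converting to metres (1° lat = 111132 m, cos φ = 0.770513): observed ΔN = -36.7 m, observed ΔE = -395.6 m.
Subtracting the expected shift leaves a residual of -36.7 − (-62.8) = 26.1 m north and -395.6 − (-361.7) = -33.9 m east.
Residual distance = √(26.1² + (-33.9)²) = 42.8 m.

43 m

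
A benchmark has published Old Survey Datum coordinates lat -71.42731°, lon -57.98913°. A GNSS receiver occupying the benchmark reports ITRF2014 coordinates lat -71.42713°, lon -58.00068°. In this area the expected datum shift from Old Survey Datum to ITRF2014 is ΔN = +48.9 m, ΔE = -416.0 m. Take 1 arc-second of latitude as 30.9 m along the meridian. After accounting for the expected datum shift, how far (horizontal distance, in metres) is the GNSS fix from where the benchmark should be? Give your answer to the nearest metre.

Observed coordinate differences: Δφ = +0.00018°, Δλ = -0.01155°.
Converting to metres (1° lat = 111240 m, cos φ = 0.318508): observed ΔN = 20.0 m, observed ΔE = -409.2 m.
Subtracting the expected shift leaves a residual of 20.0 − (48.9) = -28.9 m north and -409.2 − (-416.0) = 6.8 m east.
Residual distance = √((-28.9)² + 6.8²) = 29.7 m.

30 m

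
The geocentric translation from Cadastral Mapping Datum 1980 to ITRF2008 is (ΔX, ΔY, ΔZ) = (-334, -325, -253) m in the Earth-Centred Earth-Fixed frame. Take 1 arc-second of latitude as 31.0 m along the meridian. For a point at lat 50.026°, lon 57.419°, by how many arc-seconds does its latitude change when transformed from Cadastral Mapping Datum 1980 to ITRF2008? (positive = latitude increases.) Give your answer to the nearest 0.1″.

Δφ = 6.0″

sin φ = 0.766336, cos φ = 0.642440, sin λ = 0.842631, cos λ = 0.538491.
North component: ΔN = −sin φ cos λ·ΔX − sin φ sin λ·ΔY + cos φ·ΔZ = −(0.766336)(0.538491)(-334) − (0.766336)(0.842631)(-325) + (0.642440)(-253) = 185.16 m.
1° of latitude spans 3600 × 31.00 = 111600 m, so Δφ = 185.16 / 111600 × 3600 = 5.973″.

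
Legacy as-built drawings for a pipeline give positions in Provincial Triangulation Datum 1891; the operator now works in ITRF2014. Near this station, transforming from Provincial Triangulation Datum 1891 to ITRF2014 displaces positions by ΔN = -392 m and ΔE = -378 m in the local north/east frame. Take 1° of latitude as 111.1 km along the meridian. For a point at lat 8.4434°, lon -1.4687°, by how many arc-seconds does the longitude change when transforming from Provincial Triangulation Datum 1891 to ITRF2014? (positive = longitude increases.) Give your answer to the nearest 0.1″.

At latitude 8.4434°, cos φ = 0.989161.
1° of longitude at this latitude = 111.1 × cos φ = 109.90 km, so Δλ = -378.0 / 109895.8 = -0.0034396° = -12.383″.

Δλ = -12.4″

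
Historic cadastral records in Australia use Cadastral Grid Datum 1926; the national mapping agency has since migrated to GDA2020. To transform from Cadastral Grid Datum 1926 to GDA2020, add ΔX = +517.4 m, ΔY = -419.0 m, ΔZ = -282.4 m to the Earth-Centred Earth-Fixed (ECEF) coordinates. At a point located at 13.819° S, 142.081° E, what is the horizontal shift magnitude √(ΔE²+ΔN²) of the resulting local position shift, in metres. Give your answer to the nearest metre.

The local east axis at (φ, λ) is (−sin λ, cos λ, 0), so ΔE = −sin(142.081°)·517.4 + cos(142.081°)·(-419.0) = 12.57 m.
The local north axis is (−sin φ cos λ, −sin φ sin λ, cos φ), giving ΔN = -97.493 − 61.504 − 274.226 = -433.22 m.
Horizontal magnitude = √(ΔE² + ΔN²) = √(12.57² + (-433.22)²) = 433.41 m.

433 m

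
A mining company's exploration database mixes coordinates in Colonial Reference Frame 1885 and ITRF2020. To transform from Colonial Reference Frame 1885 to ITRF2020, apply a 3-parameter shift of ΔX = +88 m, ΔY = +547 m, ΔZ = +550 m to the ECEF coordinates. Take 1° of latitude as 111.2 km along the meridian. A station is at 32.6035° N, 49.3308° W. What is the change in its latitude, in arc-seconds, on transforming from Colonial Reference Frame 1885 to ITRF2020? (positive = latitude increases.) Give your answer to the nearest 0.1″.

sin φ = 0.538822, cos φ = 0.842419, sin λ = -0.758485, cos λ = 0.651691.
North component: ΔN = −sin φ cos λ·ΔX − sin φ sin λ·ΔY + cos φ·ΔZ = −(0.538822)(0.651691)(88) − (0.538822)(-0.758485)(547) + (0.842419)(550) = 655.98 m.
1° of latitude spans 111200 m, so Δφ = 655.98 / 111200 × 3600 = 21.237″.

Δφ = 21.2″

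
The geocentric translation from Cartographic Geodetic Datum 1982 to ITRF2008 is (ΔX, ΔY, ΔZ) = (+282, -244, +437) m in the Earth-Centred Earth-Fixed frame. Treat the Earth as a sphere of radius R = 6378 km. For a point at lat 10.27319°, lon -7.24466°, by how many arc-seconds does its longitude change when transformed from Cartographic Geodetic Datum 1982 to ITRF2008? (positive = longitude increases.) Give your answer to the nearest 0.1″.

sin φ = 0.178342, cos φ = 0.983969, sin λ = -0.126107, cos λ = 0.992017.
East component: ΔE = −sin λ·ΔX + cos λ·ΔY = −(-0.126107)(282) + (0.992017)(-244) = -206.49 m.
1° of latitude spans πR/180 = 111317 m; at latitude φ, 1° of longitude spans that × cos φ = 109532.5 m, so Δλ = -206.49 / 109532.5 × 3600 = -6.787″.

Δλ = -6.8″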